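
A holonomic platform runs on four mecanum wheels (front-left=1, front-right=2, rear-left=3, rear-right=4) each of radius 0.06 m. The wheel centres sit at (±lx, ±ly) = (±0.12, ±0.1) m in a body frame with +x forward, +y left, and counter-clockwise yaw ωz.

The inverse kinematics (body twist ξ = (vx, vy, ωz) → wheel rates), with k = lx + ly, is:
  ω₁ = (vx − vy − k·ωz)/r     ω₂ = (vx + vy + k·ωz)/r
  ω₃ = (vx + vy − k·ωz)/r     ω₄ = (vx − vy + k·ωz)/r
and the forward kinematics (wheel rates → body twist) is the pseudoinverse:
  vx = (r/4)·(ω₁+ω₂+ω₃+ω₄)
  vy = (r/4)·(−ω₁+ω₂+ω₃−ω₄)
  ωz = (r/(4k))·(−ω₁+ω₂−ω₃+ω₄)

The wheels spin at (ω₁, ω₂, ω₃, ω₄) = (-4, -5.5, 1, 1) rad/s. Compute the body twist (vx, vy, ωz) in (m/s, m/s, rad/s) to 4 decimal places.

(-0.1125, -0.0225, -0.1023)

k = lx + ly = 0.12 + 0.1 = 0.2200
ω₁+ω₂+ω₃+ω₄ = -7.5000  →  vx = (0.06/4)·-7.5000 = -0.1125
−ω₁+ω₂+ω₃−ω₄ = -1.5000  →  vy = (0.06/4)·-1.5000 = -0.0225
−ω₁+ω₂−ω₃+ω₄ = -1.5000  →  ωz = (0.06/0.8800)·-1.5000 = -0.1023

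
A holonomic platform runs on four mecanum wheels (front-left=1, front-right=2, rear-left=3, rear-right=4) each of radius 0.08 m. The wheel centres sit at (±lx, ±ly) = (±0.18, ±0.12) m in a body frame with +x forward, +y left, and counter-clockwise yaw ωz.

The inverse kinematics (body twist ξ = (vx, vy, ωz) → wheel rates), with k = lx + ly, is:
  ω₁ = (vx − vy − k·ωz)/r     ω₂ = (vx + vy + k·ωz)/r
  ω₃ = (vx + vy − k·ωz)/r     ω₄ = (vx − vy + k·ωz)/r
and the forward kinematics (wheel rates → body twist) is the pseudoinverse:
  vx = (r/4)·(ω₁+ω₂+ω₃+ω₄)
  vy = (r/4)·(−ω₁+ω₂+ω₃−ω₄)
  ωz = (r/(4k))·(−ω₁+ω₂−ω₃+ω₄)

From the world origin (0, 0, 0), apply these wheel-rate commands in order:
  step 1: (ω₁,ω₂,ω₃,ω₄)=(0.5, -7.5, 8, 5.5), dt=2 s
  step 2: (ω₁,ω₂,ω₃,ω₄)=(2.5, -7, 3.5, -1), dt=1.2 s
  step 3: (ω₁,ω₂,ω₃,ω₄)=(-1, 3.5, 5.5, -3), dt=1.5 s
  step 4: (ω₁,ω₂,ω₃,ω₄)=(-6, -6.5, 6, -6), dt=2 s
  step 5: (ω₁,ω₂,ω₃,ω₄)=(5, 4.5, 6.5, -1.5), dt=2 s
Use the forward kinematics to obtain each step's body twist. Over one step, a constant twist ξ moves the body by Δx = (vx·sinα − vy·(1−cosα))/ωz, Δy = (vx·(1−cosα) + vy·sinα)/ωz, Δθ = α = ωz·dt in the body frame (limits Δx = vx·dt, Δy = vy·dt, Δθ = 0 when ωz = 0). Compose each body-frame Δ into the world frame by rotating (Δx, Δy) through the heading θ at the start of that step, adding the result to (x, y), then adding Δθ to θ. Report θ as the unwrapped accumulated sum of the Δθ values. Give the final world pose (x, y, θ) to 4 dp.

step 1: ξ=(vx,vy,ωz)=(0.1300, -0.1100, -0.7000), dt=2.0 → body Δ=(0.0526, -0.3090, -1.4000) → world pose (0.0526, -0.3090, -1.4000)
step 2: ξ=(vx,vy,ωz)=(-0.0400, -0.1000, -0.9333), dt=1.2 → body Δ=(-0.0990, -0.0723, -1.1200) → world pose (-0.0355, -0.2237, -2.5200)
step 3: ξ=(vx,vy,ωz)=(0.1000, 0.2600, -0.2667), dt=1.5 → body Δ=(0.2230, 0.3501, -0.4000) → world pose (-0.0129, -0.6381, -2.9200)
step 4: ξ=(vx,vy,ωz)=(-0.2500, 0.2300, -0.8333), dt=2.0 → body Δ=(0.0038, 0.6034, -1.6667) → world pose (0.1160, -1.2277, -4.5867)
step 5: ξ=(vx,vy,ωz)=(0.2900, 0.1500, -0.5667), dt=2.0 → body Δ=(0.6161, -0.0552, -1.1333) → world pose (0.0935, -0.6095, -5.7200)

(0.0935, -0.6095, -5.7200)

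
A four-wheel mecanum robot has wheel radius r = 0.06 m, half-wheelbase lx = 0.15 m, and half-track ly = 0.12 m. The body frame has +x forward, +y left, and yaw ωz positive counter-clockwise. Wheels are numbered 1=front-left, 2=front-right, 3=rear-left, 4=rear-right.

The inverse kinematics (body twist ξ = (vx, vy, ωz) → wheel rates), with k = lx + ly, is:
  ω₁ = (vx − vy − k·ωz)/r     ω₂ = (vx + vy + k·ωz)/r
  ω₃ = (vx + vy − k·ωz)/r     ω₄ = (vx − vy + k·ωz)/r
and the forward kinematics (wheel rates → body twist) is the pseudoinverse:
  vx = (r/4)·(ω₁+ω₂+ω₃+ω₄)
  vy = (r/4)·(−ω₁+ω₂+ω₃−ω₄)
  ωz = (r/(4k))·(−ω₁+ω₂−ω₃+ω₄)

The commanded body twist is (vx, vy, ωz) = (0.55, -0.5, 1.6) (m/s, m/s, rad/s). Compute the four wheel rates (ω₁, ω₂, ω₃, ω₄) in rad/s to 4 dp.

(10.3000, 8.0333, -6.3667, 24.7000)

k = lx + ly = 0.15 + 0.12 = 0.2700;  k·ωz = 0.2700·1.6 = 0.4320
ω₁ (FL) = (vx − vy − k·ωz)/r = 0.6180/0.06 = 10.3000
ω₂ (FR) = (vx + vy + k·ωz)/r = 0.4820/0.06 = 8.0333
ω₃ (RL) = (vx + vy − k·ωz)/r = -0.3820/0.06 = -6.3667
ω₄ (RR) = (vx − vy + k·ωz)/r = 1.4820/0.06 = 24.7000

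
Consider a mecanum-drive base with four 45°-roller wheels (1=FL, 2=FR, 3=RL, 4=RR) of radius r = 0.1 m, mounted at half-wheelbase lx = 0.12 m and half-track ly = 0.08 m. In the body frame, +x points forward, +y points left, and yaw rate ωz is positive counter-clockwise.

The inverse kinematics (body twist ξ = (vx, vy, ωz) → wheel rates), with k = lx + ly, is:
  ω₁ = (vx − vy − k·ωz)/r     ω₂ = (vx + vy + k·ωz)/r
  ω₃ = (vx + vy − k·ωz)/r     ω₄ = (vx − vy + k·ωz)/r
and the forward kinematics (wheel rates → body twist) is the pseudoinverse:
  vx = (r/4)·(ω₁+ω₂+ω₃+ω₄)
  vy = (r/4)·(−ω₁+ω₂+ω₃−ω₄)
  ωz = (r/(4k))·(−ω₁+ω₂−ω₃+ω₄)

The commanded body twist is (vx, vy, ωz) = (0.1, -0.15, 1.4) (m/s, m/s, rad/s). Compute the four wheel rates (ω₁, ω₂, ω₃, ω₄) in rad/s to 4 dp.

k = lx + ly = 0.12 + 0.08 = 0.2000;  k·ωz = 0.2000·1.4 = 0.2800
ω₁ (FL) = (vx − vy − k·ωz)/r = -0.0300/0.1 = -0.3000
ω₂ (FR) = (vx + vy + k·ωz)/r = 0.2300/0.1 = 2.3000
ω₃ (RL) = (vx + vy − k·ωz)/r = -0.3300/0.1 = -3.3000
ω₄ (RR) = (vx − vy + k·ωz)/r = 0.5300/0.1 = 5.3000

(-0.3000, 2.3000, -3.3000, 5.3000)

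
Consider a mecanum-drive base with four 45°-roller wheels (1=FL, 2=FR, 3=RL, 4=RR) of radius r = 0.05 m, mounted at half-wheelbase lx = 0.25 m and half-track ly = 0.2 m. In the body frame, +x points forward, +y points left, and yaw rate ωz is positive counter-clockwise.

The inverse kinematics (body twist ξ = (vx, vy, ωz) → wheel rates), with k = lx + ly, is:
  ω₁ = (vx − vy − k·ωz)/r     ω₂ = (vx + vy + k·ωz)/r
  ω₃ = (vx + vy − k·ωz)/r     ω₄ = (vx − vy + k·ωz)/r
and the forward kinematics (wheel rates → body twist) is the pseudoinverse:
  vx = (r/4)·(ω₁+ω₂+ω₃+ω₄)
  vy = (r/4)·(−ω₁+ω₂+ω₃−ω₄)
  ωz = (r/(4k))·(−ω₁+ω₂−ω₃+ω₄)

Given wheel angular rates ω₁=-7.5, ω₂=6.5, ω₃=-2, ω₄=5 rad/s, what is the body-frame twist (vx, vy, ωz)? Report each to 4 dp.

k = lx + ly = 0.25 + 0.2 = 0.4500
ω₁+ω₂+ω₃+ω₄ = 2.0000  →  vx = (0.05/4)·2.0000 = 0.0250
−ω₁+ω₂+ω₃−ω₄ = 7.0000  →  vy = (0.05/4)·7.0000 = 0.0875
−ω₁+ω₂−ω₃+ω₄ = 21.0000  →  ωz = (0.05/1.8000)·21.0000 = 0.5833

(0.0250, 0.0875, 0.5833)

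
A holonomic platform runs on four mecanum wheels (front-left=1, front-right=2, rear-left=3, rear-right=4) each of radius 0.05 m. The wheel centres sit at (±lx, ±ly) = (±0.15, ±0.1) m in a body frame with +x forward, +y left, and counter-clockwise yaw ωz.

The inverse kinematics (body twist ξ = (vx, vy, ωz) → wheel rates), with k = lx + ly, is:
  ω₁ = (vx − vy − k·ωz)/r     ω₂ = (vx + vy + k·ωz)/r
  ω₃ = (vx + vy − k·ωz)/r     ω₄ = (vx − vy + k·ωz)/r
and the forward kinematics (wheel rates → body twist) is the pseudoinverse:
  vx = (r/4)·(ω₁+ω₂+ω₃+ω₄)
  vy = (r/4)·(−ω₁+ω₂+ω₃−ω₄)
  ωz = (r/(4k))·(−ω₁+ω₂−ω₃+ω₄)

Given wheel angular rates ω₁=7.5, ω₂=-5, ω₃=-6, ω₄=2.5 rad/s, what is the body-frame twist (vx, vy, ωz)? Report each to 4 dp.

(-0.0125, -0.2625, -0.2000)

k = lx + ly = 0.15 + 0.1 = 0.2500
ω₁+ω₂+ω₃+ω₄ = -1.0000  →  vx = (0.05/4)·-1.0000 = -0.0125
−ω₁+ω₂+ω₃−ω₄ = -21.0000  →  vy = (0.05/4)·-21.0000 = -0.2625
−ω₁+ω₂−ω₃+ω₄ = -4.0000  →  ωz = (0.05/1.0000)·-4.0000 = -0.2000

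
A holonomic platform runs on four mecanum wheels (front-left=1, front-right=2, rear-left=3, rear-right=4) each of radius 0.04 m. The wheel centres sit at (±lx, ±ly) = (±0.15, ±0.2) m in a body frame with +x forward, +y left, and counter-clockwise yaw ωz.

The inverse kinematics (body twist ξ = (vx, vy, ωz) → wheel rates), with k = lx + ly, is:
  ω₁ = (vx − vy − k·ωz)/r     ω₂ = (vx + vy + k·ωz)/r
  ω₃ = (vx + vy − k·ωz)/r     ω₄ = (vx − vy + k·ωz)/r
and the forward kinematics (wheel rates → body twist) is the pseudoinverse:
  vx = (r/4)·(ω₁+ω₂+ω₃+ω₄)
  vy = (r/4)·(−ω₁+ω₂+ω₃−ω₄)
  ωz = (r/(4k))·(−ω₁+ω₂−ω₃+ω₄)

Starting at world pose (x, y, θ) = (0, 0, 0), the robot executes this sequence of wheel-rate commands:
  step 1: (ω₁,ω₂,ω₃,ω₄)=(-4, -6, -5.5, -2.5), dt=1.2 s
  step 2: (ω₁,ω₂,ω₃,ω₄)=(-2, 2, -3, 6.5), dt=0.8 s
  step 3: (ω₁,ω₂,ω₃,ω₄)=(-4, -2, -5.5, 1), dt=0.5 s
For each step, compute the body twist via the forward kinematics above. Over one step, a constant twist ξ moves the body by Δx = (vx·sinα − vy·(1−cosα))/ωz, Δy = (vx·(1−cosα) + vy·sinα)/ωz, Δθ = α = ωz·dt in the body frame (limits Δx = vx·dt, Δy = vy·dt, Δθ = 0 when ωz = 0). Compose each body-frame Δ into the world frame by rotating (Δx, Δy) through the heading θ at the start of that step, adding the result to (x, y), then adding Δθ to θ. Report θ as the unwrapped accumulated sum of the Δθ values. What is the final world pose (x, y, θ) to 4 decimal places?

(-0.2187, -0.1428, 0.4643)

step 1: ξ=(vx,vy,ωz)=(-0.1800, -0.0500, 0.0286), dt=1.2 → body Δ=(-0.2149, -0.0637, 0.0343) → world pose (-0.2149, -0.0637, 0.0343)
step 2: ξ=(vx,vy,ωz)=(0.0350, -0.0550, 0.3857), dt=0.8 → body Δ=(0.0343, -0.0390, 0.3086) → world pose (-0.1793, -0.1015, 0.3429)
step 3: ξ=(vx,vy,ωz)=(-0.1050, -0.0450, 0.2429), dt=0.5 → body Δ=(-0.0510, -0.0256, 0.1214) → world pose (-0.2187, -0.1428, 0.4643)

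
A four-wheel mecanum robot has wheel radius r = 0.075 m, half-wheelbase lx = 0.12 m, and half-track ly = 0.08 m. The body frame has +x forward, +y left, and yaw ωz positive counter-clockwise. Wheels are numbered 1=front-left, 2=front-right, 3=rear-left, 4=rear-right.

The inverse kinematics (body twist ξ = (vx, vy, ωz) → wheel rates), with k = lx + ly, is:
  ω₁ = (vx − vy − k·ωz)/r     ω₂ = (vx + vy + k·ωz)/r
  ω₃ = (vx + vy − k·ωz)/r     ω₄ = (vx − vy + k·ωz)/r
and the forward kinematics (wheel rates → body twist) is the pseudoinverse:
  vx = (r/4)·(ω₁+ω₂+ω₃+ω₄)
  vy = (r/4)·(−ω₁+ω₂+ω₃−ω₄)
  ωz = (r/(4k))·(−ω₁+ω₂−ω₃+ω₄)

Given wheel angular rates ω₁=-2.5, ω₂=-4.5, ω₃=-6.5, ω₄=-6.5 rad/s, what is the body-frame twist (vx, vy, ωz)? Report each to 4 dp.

k = lx + ly = 0.12 + 0.08 = 0.2000
ω₁+ω₂+ω₃+ω₄ = -20.0000  →  vx = (0.075/4)·-20.0000 = -0.3750
−ω₁+ω₂+ω₃−ω₄ = -2.0000  →  vy = (0.075/4)·-2.0000 = -0.0375
−ω₁+ω₂−ω₃+ω₄ = -2.0000  →  ωz = (0.075/0.8000)·-2.0000 = -0.1875

(-0.3750, -0.0375, -0.1875)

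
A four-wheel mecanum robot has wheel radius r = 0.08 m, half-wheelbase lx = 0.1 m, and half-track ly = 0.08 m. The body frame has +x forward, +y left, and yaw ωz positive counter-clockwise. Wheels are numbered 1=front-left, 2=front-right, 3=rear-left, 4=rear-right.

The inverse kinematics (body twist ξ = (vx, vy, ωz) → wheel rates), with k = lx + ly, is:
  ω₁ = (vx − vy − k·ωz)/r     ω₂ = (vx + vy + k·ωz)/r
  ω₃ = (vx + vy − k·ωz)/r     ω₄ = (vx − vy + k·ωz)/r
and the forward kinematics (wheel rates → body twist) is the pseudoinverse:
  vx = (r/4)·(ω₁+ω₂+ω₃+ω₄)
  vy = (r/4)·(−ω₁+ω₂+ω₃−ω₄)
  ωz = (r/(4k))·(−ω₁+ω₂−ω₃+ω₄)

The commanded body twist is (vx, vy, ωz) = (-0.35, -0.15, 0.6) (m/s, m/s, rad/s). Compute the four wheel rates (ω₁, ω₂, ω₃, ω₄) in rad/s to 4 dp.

(-3.8500, -4.9000, -7.6000, -1.1500)

k = lx + ly = 0.1 + 0.08 = 0.1800;  k·ωz = 0.1800·0.6 = 0.1080
ω₁ (FL) = (vx − vy − k·ωz)/r = -0.3080/0.08 = -3.8500
ω₂ (FR) = (vx + vy + k·ωz)/r = -0.3920/0.08 = -4.9000
ω₃ (RL) = (vx + vy − k·ωz)/r = -0.6080/0.08 = -7.6000
ω₄ (RR) = (vx − vy + k·ωz)/r = -0.0920/0.08 = -1.1500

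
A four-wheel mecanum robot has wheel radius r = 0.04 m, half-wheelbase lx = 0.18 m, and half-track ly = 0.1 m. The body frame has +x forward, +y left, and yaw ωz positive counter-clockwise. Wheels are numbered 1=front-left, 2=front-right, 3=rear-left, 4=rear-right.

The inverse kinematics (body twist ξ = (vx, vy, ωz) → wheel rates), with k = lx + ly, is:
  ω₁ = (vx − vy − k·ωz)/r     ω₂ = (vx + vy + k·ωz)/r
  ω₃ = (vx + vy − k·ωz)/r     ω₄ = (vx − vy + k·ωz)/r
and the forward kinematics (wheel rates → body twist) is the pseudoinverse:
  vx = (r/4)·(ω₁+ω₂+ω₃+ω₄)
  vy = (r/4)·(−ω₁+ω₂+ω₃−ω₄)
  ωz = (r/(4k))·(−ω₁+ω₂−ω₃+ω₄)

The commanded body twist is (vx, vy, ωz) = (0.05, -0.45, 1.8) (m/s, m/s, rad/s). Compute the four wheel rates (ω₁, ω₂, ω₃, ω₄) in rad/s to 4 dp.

(-0.1000, 2.6000, -22.6000, 25.1000)

k = lx + ly = 0.18 + 0.1 = 0.2800;  k·ωz = 0.2800·1.8 = 0.5040
ω₁ (FL) = (vx − vy − k·ωz)/r = -0.0040/0.04 = -0.1000
ω₂ (FR) = (vx + vy + k·ωz)/r = 0.1040/0.04 = 2.6000
ω₃ (RL) = (vx + vy − k·ωz)/r = -0.9040/0.04 = -22.6000
ω₄ (RR) = (vx − vy + k·ωz)/r = 1.0040/0.04 = 25.1000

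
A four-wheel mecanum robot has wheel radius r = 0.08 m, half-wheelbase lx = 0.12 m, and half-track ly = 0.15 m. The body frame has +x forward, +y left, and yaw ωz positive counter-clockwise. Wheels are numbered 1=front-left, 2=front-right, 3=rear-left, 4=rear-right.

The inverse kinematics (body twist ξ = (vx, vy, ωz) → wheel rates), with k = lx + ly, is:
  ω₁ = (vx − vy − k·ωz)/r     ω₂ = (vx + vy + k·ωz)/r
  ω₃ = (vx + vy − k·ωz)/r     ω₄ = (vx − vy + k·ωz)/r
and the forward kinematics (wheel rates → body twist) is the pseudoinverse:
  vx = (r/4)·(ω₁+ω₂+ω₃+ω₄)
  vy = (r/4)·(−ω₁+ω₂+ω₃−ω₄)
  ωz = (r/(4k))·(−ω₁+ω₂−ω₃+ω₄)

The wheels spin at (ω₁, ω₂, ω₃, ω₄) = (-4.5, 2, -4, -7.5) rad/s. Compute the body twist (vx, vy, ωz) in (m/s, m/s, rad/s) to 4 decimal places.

k = lx + ly = 0.12 + 0.15 = 0.2700
ω₁+ω₂+ω₃+ω₄ = -14.0000  →  vx = (0.08/4)·-14.0000 = -0.2800
−ω₁+ω₂+ω₃−ω₄ = 10.0000  →  vy = (0.08/4)·10.0000 = 0.2000
−ω₁+ω₂−ω₃+ω₄ = 3.0000  →  ωz = (0.08/1.0800)·3.0000 = 0.2222

(-0.2800, 0.2000, 0.2222)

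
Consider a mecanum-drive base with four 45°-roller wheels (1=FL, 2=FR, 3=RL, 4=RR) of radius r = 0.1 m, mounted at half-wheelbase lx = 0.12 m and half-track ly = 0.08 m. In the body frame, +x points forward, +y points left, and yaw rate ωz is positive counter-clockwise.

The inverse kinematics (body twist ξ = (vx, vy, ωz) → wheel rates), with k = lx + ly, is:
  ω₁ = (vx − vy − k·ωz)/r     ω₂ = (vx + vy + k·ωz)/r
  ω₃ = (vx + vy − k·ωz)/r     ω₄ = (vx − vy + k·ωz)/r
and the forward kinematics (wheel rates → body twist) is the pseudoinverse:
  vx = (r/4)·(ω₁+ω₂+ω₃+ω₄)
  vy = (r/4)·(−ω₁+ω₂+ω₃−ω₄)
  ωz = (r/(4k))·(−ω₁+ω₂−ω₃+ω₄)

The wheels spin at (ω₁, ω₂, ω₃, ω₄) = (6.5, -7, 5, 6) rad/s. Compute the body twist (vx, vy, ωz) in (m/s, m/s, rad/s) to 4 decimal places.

(0.2625, -0.3625, -1.5625)

k = lx + ly = 0.12 + 0.08 = 0.2000
ω₁+ω₂+ω₃+ω₄ = 10.5000  →  vx = (0.1/4)·10.5000 = 0.2625
−ω₁+ω₂+ω₃−ω₄ = -14.5000  →  vy = (0.1/4)·-14.5000 = -0.3625
−ω₁+ω₂−ω₃+ω₄ = -12.5000  →  ωz = (0.1/0.8000)·-12.5000 = -1.5625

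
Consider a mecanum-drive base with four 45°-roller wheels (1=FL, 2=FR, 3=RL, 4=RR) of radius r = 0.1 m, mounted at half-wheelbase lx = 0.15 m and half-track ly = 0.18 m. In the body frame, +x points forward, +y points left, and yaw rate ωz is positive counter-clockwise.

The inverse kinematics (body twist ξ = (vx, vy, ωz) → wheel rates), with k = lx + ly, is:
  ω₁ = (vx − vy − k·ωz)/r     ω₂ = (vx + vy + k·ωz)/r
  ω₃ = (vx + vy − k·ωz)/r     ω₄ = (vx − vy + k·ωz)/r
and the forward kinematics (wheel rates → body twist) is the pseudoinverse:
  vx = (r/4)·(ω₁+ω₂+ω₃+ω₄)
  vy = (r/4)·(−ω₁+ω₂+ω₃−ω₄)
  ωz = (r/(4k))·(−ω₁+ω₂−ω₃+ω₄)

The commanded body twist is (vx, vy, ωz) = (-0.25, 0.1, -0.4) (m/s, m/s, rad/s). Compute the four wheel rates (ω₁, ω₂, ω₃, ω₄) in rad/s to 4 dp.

k = lx + ly = 0.15 + 0.18 = 0.3300;  k·ωz = 0.3300·-0.4 = -0.1320
ω₁ (FL) = (vx − vy − k·ωz)/r = -0.2180/0.1 = -2.1800
ω₂ (FR) = (vx + vy + k·ωz)/r = -0.2820/0.1 = -2.8200
ω₃ (RL) = (vx + vy − k·ωz)/r = -0.0180/0.1 = -0.1800
ω₄ (RR) = (vx − vy + k·ωz)/r = -0.4820/0.1 = -4.8200

(-2.1800, -2.8200, -0.1800, -4.8200)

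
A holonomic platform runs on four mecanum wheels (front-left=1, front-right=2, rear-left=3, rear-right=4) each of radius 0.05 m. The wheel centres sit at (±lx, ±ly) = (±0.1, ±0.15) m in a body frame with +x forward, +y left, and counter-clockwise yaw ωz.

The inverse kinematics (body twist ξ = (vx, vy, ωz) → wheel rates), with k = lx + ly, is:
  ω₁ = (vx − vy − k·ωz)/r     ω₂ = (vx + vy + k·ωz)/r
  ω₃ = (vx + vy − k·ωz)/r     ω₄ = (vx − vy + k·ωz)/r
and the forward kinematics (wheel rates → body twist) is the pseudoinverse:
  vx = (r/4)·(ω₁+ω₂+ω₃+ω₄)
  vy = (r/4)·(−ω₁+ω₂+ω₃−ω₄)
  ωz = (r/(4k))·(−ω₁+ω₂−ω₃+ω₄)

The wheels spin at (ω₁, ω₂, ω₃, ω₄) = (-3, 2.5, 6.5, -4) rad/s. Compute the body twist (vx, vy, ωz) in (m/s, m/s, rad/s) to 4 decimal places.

(0.0250, 0.2000, -0.2500)

k = lx + ly = 0.1 + 0.15 = 0.2500
ω₁+ω₂+ω₃+ω₄ = 2.0000  →  vx = (0.05/4)·2.0000 = 0.0250
−ω₁+ω₂+ω₃−ω₄ = 16.0000  →  vy = (0.05/4)·16.0000 = 0.2000
−ω₁+ω₂−ω₃+ω₄ = -5.0000  →  ωz = (0.05/1.0000)·-5.0000 = -0.2500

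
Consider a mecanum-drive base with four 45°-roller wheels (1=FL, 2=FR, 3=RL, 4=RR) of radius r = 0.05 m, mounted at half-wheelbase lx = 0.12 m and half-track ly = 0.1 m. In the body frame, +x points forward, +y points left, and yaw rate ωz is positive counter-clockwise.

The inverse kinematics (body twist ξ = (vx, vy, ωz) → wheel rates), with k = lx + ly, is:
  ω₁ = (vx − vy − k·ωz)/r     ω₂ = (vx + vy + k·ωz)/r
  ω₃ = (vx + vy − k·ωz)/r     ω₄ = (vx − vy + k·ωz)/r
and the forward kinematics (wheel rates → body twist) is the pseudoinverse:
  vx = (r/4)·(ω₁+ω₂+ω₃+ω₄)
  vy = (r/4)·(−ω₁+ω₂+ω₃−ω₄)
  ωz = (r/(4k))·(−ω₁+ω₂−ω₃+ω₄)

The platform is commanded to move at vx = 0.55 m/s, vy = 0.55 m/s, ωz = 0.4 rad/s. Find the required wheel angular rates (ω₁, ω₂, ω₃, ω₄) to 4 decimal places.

(-1.7600, 23.7600, 20.2400, 1.7600)

k = lx + ly = 0.12 + 0.1 = 0.2200;  k·ωz = 0.2200·0.4 = 0.0880
ω₁ (FL) = (vx − vy − k·ωz)/r = -0.0880/0.05 = -1.7600
ω₂ (FR) = (vx + vy + k·ωz)/r = 1.1880/0.05 = 23.7600
ω₃ (RL) = (vx + vy − k·ωz)/r = 1.0120/0.05 = 20.2400
ω₄ (RR) = (vx − vy + k·ωz)/r = 0.0880/0.05 = 1.7600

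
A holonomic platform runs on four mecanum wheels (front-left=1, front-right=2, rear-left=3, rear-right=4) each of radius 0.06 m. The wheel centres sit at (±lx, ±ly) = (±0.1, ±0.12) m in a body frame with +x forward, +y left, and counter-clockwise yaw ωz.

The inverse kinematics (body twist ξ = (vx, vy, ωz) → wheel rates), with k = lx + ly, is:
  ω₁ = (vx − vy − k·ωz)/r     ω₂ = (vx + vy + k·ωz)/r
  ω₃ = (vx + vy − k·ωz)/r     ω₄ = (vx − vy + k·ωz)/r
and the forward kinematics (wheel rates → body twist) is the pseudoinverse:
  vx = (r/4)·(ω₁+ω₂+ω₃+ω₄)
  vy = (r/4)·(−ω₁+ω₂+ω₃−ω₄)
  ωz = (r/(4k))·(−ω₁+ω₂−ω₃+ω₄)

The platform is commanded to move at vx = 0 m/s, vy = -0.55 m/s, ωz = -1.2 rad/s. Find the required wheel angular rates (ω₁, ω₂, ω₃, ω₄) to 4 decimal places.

(13.5667, -13.5667, -4.7667, 4.7667)

k = lx + ly = 0.1 + 0.12 = 0.2200;  k·ωz = 0.2200·-1.2 = -0.2640
ω₁ (FL) = (vx − vy − k·ωz)/r = 0.8140/0.06 = 13.5667
ω₂ (FR) = (vx + vy + k·ωz)/r = -0.8140/0.06 = -13.5667
ω₃ (RL) = (vx + vy − k·ωz)/r = -0.2860/0.06 = -4.7667
ω₄ (RR) = (vx − vy + k·ωz)/r = 0.2860/0.06 = 4.7667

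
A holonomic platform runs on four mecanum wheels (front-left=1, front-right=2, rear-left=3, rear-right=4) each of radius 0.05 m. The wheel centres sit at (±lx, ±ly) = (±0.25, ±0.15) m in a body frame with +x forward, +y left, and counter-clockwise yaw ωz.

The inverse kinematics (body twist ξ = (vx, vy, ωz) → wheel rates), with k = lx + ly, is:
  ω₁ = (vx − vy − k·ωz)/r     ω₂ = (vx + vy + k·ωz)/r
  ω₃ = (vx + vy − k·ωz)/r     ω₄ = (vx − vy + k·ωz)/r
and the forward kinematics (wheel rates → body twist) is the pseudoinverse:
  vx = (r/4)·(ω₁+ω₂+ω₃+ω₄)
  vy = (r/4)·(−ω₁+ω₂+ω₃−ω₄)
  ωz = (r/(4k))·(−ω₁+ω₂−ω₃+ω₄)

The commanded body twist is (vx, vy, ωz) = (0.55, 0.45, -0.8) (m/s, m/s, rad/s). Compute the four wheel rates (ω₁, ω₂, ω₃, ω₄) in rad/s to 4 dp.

(8.4000, 13.6000, 26.4000, -4.4000)

k = lx + ly = 0.25 + 0.15 = 0.4000;  k·ωz = 0.4000·-0.8 = -0.3200
ω₁ (FL) = (vx − vy − k·ωz)/r = 0.4200/0.05 = 8.4000
ω₂ (FR) = (vx + vy + k·ωz)/r = 0.6800/0.05 = 13.6000
ω₃ (RL) = (vx + vy − k·ωz)/r = 1.3200/0.05 = 26.4000
ω₄ (RR) = (vx − vy + k·ωz)/r = -0.2200/0.05 = -4.4000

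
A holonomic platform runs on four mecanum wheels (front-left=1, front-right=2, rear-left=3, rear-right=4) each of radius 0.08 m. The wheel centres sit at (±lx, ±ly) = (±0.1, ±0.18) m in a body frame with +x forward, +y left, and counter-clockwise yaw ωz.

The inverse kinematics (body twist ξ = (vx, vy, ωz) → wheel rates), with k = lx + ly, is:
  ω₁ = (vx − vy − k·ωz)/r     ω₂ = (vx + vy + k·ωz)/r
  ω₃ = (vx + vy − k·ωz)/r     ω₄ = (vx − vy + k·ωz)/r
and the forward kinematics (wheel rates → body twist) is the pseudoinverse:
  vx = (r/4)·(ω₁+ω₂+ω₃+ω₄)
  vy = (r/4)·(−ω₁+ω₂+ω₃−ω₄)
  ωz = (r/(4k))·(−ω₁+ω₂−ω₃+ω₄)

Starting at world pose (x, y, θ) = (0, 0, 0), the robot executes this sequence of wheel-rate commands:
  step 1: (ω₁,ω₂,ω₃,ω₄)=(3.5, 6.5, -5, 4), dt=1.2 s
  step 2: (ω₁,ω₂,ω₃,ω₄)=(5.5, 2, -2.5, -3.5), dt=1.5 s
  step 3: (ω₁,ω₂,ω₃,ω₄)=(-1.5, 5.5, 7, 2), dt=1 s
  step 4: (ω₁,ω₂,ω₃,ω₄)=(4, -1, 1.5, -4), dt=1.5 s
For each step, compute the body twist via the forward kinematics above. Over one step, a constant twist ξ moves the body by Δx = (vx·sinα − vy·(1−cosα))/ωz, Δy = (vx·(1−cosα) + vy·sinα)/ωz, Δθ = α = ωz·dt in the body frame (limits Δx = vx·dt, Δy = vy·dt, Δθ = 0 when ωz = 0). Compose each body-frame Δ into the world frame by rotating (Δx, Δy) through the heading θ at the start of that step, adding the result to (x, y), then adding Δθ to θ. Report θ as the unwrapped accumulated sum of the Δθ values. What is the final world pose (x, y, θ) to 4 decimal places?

(0.4169, 0.3227, -0.4357)

step 1: ξ=(vx,vy,ωz)=(0.1800, -0.1200, 0.8571), dt=1.2 → body Δ=(0.2476, -0.0183, 1.0286) → world pose (0.2476, -0.0183, 1.0286)
step 2: ξ=(vx,vy,ωz)=(0.0300, -0.0500, -0.3214), dt=1.5 → body Δ=(0.0255, -0.0828, -0.4821) → world pose (0.3317, -0.0391, 0.5464)
step 3: ξ=(vx,vy,ωz)=(0.2600, 0.2400, 0.1429), dt=1.0 → body Δ=(0.2420, 0.2577, 0.1429) → world pose (0.4045, 0.3068, 0.6893)
step 4: ξ=(vx,vy,ωz)=(0.0100, 0.0100, -0.7500), dt=1.5 → body Δ=(0.0196, 0.0044, -1.1250) → world pose (0.4169, 0.3227, -0.4357)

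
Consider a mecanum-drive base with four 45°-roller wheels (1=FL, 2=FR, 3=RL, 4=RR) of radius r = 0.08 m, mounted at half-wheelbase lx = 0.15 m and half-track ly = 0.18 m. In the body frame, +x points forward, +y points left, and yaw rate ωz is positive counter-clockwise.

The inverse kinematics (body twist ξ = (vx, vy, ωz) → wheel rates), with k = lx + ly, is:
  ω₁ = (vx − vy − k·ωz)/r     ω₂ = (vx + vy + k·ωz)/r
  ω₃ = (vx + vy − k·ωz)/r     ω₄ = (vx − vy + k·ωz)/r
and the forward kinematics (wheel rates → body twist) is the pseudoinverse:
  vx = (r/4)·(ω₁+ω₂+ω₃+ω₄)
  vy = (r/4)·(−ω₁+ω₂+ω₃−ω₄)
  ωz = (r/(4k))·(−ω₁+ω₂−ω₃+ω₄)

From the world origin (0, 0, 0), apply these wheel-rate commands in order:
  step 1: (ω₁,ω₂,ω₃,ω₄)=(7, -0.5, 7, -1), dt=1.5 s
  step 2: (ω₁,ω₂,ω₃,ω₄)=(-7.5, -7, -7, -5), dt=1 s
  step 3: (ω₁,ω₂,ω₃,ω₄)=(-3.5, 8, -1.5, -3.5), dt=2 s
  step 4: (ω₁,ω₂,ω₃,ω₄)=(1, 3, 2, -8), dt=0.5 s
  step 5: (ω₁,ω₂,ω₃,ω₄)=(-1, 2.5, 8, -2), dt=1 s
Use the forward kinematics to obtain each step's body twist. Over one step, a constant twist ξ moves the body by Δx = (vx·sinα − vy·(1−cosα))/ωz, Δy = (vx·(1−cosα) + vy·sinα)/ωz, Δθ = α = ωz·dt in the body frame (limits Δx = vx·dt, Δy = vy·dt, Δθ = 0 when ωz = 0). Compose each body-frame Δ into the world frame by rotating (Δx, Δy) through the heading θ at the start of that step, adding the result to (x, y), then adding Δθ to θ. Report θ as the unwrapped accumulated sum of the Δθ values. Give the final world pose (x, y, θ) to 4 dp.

(0.6991, 0.9764, -0.7424)

step 1: ξ=(vx,vy,ωz)=(0.2500, 0.0100, -0.9394), dt=1.5 → body Δ=(0.2716, -0.2128, -1.4091) → world pose (0.2716, -0.2128, -1.4091)
step 2: ξ=(vx,vy,ωz)=(-0.5300, -0.0300, 0.1515), dt=1.0 → body Δ=(-0.5257, -0.0700, 0.1515) → world pose (0.1179, 0.2948, -1.2576)
step 3: ξ=(vx,vy,ωz)=(-0.0100, 0.2700, 0.5758), dt=2.0 → body Δ=(-0.2939, 0.4180, 1.1515) → world pose (0.4250, 0.7032, -0.1061)
step 4: ξ=(vx,vy,ωz)=(-0.0400, 0.2400, -0.4848), dt=0.5 → body Δ=(-0.0053, 0.1212, -0.2424) → world pose (0.4326, 0.8243, -0.3485)
step 5: ξ=(vx,vy,ωz)=(0.1500, 0.2700, -0.3939), dt=1.0 → body Δ=(0.1986, 0.2339, -0.3939) → world pose (0.6991, 0.9764, -0.7424)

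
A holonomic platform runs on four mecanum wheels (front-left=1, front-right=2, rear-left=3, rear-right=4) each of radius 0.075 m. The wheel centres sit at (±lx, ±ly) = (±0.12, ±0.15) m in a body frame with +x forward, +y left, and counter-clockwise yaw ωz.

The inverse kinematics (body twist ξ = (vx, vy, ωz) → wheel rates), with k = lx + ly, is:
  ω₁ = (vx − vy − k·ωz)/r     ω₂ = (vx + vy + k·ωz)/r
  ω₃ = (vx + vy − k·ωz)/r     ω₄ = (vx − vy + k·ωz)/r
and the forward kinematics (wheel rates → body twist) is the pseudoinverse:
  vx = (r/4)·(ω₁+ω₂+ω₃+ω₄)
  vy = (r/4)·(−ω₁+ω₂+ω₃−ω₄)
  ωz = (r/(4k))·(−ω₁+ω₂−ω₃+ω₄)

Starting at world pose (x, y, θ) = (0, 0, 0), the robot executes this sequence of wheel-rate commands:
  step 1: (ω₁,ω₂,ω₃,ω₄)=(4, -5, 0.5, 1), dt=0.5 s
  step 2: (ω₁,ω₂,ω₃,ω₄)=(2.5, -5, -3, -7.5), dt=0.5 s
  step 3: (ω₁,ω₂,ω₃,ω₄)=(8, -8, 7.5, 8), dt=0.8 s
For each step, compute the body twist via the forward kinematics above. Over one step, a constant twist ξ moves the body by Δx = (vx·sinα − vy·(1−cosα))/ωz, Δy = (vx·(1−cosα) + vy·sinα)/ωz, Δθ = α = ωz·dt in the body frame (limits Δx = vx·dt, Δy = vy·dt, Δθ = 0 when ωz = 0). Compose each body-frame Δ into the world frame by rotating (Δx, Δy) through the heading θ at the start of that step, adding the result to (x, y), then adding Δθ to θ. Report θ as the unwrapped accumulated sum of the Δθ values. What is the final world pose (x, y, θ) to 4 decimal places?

(-0.2525, -0.3592, -1.5729)

step 1: ξ=(vx,vy,ωz)=(0.0094, -0.1781, -0.5903), dt=0.5 → body Δ=(-0.0084, -0.0885, -0.2951) → world pose (-0.0084, -0.0885, -0.2951)
step 2: ξ=(vx,vy,ωz)=(-0.2437, -0.0562, -0.8333), dt=0.5 → body Δ=(-0.1242, -0.0023, -0.4167) → world pose (-0.1279, -0.0545, -0.7118)
step 3: ξ=(vx,vy,ωz)=(0.2906, -0.3094, -1.0764), dt=0.8 → body Δ=(0.1047, -0.3121, -0.8611) → world pose (-0.2525, -0.3592, -1.5729)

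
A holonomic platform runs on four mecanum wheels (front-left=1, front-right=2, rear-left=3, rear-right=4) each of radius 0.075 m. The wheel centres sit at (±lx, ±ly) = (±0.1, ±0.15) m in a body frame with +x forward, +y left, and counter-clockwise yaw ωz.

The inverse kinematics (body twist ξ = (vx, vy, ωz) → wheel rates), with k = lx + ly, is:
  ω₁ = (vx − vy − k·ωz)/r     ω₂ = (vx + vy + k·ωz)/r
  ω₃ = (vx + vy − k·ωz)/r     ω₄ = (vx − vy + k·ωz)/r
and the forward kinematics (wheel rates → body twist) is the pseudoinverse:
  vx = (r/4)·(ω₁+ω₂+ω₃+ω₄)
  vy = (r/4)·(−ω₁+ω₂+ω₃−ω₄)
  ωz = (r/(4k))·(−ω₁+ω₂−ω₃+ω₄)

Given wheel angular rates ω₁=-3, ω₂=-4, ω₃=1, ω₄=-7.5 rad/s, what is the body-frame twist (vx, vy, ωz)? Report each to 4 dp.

(-0.2531, 0.1406, -0.7125)

k = lx + ly = 0.1 + 0.15 = 0.2500
ω₁+ω₂+ω₃+ω₄ = -13.5000  →  vx = (0.075/4)·-13.5000 = -0.2531
−ω₁+ω₂+ω₃−ω₄ = 7.5000  →  vy = (0.075/4)·7.5000 = 0.1406
−ω₁+ω₂−ω₃+ω₄ = -9.5000  →  ωz = (0.075/1.0000)·-9.5000 = -0.7125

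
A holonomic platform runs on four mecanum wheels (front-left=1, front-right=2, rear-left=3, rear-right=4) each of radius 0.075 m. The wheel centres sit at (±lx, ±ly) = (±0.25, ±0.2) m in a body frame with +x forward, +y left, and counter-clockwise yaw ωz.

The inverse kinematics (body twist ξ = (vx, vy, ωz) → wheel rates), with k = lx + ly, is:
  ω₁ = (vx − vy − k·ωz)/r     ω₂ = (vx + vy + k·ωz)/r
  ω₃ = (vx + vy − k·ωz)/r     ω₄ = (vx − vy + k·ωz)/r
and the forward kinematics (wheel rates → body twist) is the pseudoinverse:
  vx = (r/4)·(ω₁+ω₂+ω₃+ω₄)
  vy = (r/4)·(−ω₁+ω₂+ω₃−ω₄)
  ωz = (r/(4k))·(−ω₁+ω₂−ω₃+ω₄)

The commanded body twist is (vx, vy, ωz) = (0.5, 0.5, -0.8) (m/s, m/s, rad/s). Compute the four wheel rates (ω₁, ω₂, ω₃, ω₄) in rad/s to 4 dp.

k = lx + ly = 0.25 + 0.2 = 0.4500;  k·ωz = 0.4500·-0.8 = -0.3600
ω₁ (FL) = (vx − vy − k·ωz)/r = 0.3600/0.075 = 4.8000
ω₂ (FR) = (vx + vy + k·ωz)/r = 0.6400/0.075 = 8.5333
ω₃ (RL) = (vx + vy − k·ωz)/r = 1.3600/0.075 = 18.1333
ω₄ (RR) = (vx − vy + k·ωz)/r = -0.3600/0.075 = -4.8000

(4.8000, 8.5333, 18.1333, -4.8000)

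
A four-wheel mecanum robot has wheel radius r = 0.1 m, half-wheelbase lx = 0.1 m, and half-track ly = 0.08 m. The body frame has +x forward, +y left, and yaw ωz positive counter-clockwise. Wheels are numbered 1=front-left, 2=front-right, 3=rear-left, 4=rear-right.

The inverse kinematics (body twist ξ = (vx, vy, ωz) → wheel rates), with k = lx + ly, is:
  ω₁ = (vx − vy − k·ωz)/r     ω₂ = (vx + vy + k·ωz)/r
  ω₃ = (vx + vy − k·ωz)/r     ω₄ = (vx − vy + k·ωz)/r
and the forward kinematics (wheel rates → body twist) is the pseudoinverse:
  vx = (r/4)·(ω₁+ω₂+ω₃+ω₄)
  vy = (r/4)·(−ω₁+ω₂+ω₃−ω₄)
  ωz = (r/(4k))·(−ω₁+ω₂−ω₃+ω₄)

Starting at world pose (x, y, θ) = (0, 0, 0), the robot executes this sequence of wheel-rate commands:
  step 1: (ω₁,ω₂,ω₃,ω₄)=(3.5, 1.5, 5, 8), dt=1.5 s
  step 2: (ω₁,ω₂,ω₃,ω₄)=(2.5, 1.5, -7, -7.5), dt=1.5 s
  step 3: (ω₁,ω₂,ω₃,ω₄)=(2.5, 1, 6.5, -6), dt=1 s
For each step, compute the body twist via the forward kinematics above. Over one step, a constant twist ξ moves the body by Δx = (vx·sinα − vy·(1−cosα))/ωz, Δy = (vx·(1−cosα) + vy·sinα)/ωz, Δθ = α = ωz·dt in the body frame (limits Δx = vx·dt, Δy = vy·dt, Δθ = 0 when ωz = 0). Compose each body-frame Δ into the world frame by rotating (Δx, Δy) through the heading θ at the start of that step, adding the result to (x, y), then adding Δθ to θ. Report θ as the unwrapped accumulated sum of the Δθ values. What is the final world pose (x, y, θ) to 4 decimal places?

(0.5450, -0.1191, -2.0486)

step 1: ξ=(vx,vy,ωz)=(0.4500, -0.1250, 0.1389), dt=1.5 → body Δ=(0.6896, -0.1161, 0.2083) → world pose (0.6896, -0.1161, 0.2083)
step 2: ξ=(vx,vy,ωz)=(-0.2625, -0.0125, -0.2083), dt=1.5 → body Δ=(-0.3903, 0.0426, -0.3125) → world pose (0.2989, -0.1552, -0.1042)
step 3: ξ=(vx,vy,ωz)=(0.1000, 0.2750, -1.9444), dt=1.0 → body Δ=(0.2409, 0.0615, -1.9444) → world pose (0.5450, -0.1191, -2.0486)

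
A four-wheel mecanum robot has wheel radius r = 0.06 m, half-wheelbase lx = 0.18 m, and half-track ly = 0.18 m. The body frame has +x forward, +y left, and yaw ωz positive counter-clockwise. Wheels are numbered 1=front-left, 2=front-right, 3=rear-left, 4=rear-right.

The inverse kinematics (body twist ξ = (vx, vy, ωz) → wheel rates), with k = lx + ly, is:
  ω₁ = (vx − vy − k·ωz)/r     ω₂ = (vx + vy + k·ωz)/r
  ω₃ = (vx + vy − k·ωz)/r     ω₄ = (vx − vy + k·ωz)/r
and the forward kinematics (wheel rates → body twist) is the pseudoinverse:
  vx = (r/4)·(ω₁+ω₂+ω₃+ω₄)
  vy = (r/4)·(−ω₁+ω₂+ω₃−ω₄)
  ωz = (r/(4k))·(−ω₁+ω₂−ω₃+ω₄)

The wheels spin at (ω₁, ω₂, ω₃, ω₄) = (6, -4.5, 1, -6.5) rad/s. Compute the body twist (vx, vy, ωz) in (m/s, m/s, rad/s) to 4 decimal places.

(-0.0600, -0.0450, -0.7500)

k = lx + ly = 0.18 + 0.18 = 0.3600
ω₁+ω₂+ω₃+ω₄ = -4.0000  →  vx = (0.06/4)·-4.0000 = -0.0600
−ω₁+ω₂+ω₃−ω₄ = -3.0000  →  vy = (0.06/4)·-3.0000 = -0.0450
−ω₁+ω₂−ω₃+ω₄ = -18.0000  →  ωz = (0.06/1.4400)·-18.0000 = -0.7500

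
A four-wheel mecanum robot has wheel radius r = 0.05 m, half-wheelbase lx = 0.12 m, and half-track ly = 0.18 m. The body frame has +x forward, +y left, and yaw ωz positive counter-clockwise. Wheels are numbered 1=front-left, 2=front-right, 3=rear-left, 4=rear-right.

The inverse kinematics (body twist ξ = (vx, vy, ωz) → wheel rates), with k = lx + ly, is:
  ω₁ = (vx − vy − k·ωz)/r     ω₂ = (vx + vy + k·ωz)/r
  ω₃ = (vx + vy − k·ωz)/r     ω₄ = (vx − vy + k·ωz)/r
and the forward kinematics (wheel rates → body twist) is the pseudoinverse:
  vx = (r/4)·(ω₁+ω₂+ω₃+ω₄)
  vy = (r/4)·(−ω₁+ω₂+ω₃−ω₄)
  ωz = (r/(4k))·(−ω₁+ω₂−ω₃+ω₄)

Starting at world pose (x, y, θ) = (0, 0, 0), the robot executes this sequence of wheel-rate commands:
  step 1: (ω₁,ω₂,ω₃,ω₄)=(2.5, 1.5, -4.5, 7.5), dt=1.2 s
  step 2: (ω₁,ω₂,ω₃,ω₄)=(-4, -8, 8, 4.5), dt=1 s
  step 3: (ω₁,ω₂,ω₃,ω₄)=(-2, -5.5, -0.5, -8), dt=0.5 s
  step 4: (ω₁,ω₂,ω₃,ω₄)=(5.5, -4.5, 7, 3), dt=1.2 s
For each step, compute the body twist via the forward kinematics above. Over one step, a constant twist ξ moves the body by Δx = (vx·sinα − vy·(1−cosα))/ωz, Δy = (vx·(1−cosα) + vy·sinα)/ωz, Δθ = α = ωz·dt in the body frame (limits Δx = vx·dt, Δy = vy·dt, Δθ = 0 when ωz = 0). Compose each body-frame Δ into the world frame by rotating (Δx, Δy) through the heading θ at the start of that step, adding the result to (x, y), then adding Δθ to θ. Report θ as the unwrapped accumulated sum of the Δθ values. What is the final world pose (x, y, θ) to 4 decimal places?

step 1: ξ=(vx,vy,ωz)=(0.0875, -0.1625, 0.4583), dt=1.2 → body Δ=(0.1521, -0.1572, 0.5500) → world pose (0.1521, -0.1572, 0.5500)
step 2: ξ=(vx,vy,ωz)=(0.0062, -0.0062, -0.3125), dt=1.0 → body Δ=(0.0052, -0.0071, -0.3125) → world pose (0.1602, -0.1605, 0.2375)
step 3: ξ=(vx,vy,ωz)=(-0.2000, 0.0500, -0.4583), dt=0.5 → body Δ=(-0.0963, 0.0362, -0.2292) → world pose (0.0581, -0.1480, 0.0083)
step 4: ξ=(vx,vy,ωz)=(0.1375, -0.0750, -0.5833), dt=1.2 → body Δ=(0.1216, -0.1383, -0.7000) → world pose (0.1809, -0.2852, -0.6917)

(0.1809, -0.2852, -0.6917)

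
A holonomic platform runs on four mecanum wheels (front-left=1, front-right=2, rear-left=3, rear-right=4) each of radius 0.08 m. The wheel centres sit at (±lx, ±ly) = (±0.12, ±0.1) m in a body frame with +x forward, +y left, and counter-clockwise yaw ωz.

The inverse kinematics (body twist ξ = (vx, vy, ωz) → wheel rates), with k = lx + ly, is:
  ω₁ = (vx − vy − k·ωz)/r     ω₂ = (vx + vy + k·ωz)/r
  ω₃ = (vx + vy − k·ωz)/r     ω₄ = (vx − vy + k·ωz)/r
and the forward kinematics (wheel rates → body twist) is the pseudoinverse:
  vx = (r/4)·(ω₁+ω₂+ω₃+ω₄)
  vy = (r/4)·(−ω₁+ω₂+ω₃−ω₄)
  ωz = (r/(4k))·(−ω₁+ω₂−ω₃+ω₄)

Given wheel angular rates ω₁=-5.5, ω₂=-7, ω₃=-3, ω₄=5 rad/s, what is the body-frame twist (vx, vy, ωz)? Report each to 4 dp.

k = lx + ly = 0.12 + 0.1 = 0.2200
ω₁+ω₂+ω₃+ω₄ = -10.5000  →  vx = (0.08/4)·-10.5000 = -0.2100
−ω₁+ω₂+ω₃−ω₄ = -9.5000  →  vy = (0.08/4)·-9.5000 = -0.1900
−ω₁+ω₂−ω₃+ω₄ = 6.5000  →  ωz = (0.08/0.8800)·6.5000 = 0.5909

(-0.2100, -0.1900, 0.5909)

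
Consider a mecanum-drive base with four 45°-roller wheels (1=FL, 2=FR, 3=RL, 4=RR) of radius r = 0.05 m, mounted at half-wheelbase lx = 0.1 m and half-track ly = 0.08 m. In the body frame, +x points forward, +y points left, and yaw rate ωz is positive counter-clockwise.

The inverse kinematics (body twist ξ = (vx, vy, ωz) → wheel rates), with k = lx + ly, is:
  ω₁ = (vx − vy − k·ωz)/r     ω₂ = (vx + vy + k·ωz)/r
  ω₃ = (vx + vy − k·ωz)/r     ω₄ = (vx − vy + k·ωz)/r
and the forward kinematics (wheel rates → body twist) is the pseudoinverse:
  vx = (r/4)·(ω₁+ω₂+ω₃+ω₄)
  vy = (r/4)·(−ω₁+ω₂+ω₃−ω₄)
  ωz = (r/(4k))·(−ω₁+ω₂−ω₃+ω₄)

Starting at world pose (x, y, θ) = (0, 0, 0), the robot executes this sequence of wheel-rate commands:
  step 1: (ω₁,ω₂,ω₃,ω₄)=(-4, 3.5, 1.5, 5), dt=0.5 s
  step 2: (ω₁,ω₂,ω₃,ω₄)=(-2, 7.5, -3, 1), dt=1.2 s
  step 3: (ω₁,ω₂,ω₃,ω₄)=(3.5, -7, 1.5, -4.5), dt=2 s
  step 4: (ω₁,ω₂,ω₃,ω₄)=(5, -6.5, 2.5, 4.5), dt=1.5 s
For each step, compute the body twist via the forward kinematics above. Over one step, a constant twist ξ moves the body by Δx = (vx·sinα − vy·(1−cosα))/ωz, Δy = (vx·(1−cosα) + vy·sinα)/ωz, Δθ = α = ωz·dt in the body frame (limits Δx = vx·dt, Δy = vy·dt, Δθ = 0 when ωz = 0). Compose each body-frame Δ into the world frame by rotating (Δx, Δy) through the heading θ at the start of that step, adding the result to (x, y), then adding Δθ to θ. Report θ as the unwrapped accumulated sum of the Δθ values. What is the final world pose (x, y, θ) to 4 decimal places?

step 1: ξ=(vx,vy,ωz)=(0.0750, 0.0500, 0.7639), dt=0.5 → body Δ=(0.0319, 0.0315, 0.3819) → world pose (0.0319, 0.0315, 0.3819)
step 2: ξ=(vx,vy,ωz)=(0.0437, 0.0687, 0.9375), dt=1.2 → body Δ=(0.0004, 0.0927, 1.1250) → world pose (-0.0023, 0.1176, 1.5069)
step 3: ξ=(vx,vy,ωz)=(-0.0813, -0.0563, -1.1458), dt=2.0 → body Δ=(-0.1348, 0.0808, -2.2917) → world pose (-0.0916, -0.0117, -0.7847)
step 4: ξ=(vx,vy,ωz)=(0.0688, -0.1688, -0.6597), dt=1.5 → body Δ=(-0.0283, -0.2608, -0.9896) → world pose (-0.2958, -0.1762, -1.7743)

(-0.2958, -0.1762, -1.7743)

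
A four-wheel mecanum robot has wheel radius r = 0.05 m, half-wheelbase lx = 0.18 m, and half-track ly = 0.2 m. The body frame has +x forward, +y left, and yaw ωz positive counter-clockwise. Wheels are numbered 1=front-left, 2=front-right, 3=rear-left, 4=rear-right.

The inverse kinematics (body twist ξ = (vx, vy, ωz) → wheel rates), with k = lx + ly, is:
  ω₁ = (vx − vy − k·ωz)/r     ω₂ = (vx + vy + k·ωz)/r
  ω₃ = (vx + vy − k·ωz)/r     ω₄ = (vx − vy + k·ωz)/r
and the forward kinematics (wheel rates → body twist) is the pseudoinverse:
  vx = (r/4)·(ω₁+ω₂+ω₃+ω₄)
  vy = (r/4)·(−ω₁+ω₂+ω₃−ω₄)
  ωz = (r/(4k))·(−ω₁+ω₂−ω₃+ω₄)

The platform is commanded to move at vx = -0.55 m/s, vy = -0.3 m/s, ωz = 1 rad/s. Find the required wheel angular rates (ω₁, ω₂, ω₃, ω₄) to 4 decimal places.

(-12.6000, -9.4000, -24.6000, 2.6000)

k = lx + ly = 0.18 + 0.2 = 0.3800;  k·ωz = 0.3800·1 = 0.3800
ω₁ (FL) = (vx − vy − k·ωz)/r = -0.6300/0.05 = -12.6000
ω₂ (FR) = (vx + vy + k·ωz)/r = -0.4700/0.05 = -9.4000
ω₃ (RL) = (vx + vy − k·ωz)/r = -1.2300/0.05 = -24.6000
ω₄ (RR) = (vx − vy + k·ωz)/r = 0.1300/0.05 = 2.6000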